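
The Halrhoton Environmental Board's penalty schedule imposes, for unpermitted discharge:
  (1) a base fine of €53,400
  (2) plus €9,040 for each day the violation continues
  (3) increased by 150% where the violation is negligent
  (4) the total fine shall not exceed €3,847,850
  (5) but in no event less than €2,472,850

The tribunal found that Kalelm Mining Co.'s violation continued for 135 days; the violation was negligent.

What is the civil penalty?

€3,184,500

Per-day component: 135 × €9,040 = €1,220,400
Base plus per-day: €53,400 + €1,220,400 = €1,273,800
Enhancement: 150% of €1,273,800 = €1,910,700
Enhanced fine: €1,273,800 + €1,910,700 = €3,184,500
Cap at €3,847,850: €3,184,500 is within the cap, no reduction.
Minimum €2,472,850: €3,184,500 meets the minimum, no increase.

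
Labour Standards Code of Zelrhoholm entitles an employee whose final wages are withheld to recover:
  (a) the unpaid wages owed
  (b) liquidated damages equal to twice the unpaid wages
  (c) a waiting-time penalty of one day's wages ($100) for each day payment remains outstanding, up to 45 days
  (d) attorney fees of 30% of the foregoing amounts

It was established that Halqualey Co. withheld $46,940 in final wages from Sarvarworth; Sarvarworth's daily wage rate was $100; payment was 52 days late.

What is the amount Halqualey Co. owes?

Doubled: 2 × $46,940 = $93,880
Penalty days: min(52, 45) = 45
Waiting-time penalty: 45 × $100 = $4,500
Subtotal: $46,940 + $93,880 + $4,500 = $145,320
Attorney fees: 30% of $145,320 = $43,596
Total award: $145,320 + $43,596 = $188,916

$188,916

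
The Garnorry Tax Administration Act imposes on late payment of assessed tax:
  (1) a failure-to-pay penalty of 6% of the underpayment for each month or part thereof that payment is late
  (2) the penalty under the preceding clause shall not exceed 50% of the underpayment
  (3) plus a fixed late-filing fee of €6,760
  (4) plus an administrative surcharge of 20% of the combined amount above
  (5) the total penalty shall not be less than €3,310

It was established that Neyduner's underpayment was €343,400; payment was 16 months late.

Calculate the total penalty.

€214,152

Accrued rate: 6% × 16 = 96%, capped at 50% → 50%
Failure-to-pay penalty: 50% of €343,400 = €171,700
Penalty before surcharge: €171,700 + €6,760 = €178,460
Administrative surcharge: 20% of €178,460 = €35,692
Total penalty: €178,460 + €35,692 = €214,152
Minimum €3,310: €214,152 meets the minimum, no increase.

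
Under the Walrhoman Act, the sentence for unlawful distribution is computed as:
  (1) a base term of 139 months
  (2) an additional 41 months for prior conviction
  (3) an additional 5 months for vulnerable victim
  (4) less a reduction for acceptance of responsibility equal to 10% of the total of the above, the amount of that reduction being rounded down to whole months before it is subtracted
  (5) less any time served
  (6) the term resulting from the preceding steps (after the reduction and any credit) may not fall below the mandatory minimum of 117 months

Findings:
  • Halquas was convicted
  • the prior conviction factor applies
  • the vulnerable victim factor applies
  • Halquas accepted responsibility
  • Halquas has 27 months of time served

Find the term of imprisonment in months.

Prior conviction enhancement: +41 months
Vulnerable victim enhancement: +5 months
Adjusted term: 139 months + 41 months + 5 months = 185 months
Acceptance of responsibility reduction: 10% of 185 months = 18 months (rounded down)
After reduction: 185 − 18 = 167 months
Less time served: 167 months − 27 months = 140 months
Minimum 117 months: 140 months meets the minimum, no increase.

Sentence: 140 months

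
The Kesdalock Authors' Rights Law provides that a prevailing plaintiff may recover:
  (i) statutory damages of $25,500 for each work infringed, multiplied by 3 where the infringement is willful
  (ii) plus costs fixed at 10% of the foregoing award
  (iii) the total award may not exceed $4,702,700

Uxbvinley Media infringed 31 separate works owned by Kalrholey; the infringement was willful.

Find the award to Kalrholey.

$2,608,650

Statutory damages: 31 × $25,500 = $790,500
Trebled: 3 × $790,500 = $2,371,500
Costs: 10% of $2,371,500 = $237,150
Award plus costs: $2,371,500 + $237,150 = $2,608,650
Cap at $4,702,700: $2,608,650 is within the cap, no reduction.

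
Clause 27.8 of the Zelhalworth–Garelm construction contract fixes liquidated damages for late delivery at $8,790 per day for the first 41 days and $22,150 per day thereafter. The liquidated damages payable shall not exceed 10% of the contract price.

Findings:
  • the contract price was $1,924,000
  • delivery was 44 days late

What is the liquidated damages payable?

Liquidated damages: $192,400

First 41 days: 41 × $8,790 = $360,390
Remaining days: (44 − 41) × $22,150 = $66,450
Accrued per-day damages: $360,390 + $66,450 = $426,840
Cap: 10% of $1,924,000 = $192,400
Cap at $192,400: $426,840 exceeds the cap → $192,400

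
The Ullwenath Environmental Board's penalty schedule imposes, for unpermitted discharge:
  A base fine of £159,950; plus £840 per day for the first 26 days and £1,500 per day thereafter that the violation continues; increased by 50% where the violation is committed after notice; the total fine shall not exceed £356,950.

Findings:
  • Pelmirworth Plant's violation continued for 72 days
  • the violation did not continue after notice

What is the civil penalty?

£250,790

First 26 days: 26 × £840 = £21,840
Remaining days: (72 − 26) × £1,500 = £69,000
Per-day component: £21,840 + £69,000 = £90,840
Base plus per-day: £159,950 + £90,840 = £250,790
The violation did not continue after notice: no 50% increase.
Cap at £356,950: £250,790 is within the cap, no reduction.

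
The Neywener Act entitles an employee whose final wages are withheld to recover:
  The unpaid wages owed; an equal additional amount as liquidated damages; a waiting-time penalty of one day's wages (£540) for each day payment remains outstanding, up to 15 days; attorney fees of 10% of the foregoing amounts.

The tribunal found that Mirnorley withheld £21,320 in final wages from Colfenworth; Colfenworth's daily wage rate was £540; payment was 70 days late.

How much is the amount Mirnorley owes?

Liquidated damages (equal amount): £21,320
Penalty days: min(70, 15) = 15
Waiting-time penalty: 15 × £540 = £8,100
Subtotal: £21,320 + £21,320 + £8,100 = £50,740
Attorney fees: 10% of £50,740 = £5,074
Total award: £50,740 + £5,074 = £55,814

£55,814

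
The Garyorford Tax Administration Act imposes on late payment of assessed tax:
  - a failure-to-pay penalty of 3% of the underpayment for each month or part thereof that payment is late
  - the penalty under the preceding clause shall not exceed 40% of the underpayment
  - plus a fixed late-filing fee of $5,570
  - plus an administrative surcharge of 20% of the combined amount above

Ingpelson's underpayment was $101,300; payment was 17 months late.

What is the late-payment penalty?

$55,308

Accrued rate: 3% × 17 = 51%, capped at 40% → 40%
Failure-to-pay penalty: 40% of $101,300 = $40,520
Penalty before surcharge: $40,520 + $5,570 = $46,090
Administrative surcharge: 20% of $46,090 = $9,218
Total penalty: $46,090 + $9,218 = $55,308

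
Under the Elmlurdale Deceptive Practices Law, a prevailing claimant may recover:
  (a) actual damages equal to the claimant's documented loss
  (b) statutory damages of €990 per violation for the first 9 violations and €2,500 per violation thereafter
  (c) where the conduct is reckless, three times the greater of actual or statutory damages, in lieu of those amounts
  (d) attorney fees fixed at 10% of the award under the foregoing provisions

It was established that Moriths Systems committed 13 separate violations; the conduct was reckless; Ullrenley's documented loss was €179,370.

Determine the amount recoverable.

€591,921

First 9 violations: 9 × €990 = €8,910
Remaining violations: (13 − 9) × €2,500 = €10,000
Statutory damages: €8,910 + €10,000 = €18,910
Greater of actual damages (€179,370) or statutory damages (€18,910): €179,370
Trebled: 3 × €179,370 = €538,110
Attorney fees: 10% of €538,110 = €53,811
Total recovery: €538,110 + €53,811 = €591,921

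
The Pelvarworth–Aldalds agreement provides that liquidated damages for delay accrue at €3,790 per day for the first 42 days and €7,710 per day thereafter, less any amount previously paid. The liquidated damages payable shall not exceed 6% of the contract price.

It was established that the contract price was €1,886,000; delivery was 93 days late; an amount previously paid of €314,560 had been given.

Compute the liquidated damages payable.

€113,160

First 42 days: 42 × €3,790 = €159,180
Remaining days: (93 − 42) × €7,710 = €393,210
Accrued per-day damages: €159,180 + €393,210 = €552,390
Less amount previously paid: €552,390 − €314,560 = €237,830
Cap: 6% of €1,886,000 = €113,160
Cap at €113,160: €237,830 exceeds the cap → €113,160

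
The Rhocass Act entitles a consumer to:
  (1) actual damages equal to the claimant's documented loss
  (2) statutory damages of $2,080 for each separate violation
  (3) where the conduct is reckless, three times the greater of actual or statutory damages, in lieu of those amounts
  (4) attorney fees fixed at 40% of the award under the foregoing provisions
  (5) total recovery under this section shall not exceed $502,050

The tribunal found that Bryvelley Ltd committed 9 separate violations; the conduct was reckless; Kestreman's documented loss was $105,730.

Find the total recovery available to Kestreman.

$444,066

Statutory damages: 9 × $2,080 = $18,720
Greater of actual damages ($105,730) or statutory damages ($18,720): $105,730
Trebled: 3 × $105,730 = $317,190
Attorney fees: 40% of $317,190 = $126,876
Total before cap: $317,190 + $126,876 = $444,066
Cap at $502,050: $444,066 is within the cap, no reduction.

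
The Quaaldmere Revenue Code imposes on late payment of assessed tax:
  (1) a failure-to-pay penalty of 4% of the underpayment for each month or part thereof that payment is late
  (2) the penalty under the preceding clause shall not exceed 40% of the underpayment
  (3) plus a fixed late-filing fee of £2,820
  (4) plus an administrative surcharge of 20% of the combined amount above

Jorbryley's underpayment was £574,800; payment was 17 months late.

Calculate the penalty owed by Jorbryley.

£279,288

Accrued rate: 4% × 17 = 68%, capped at 40% → 40%
Failure-to-pay penalty: 40% of £574,800 = £229,920
Penalty before surcharge: £229,920 + £2,820 = £232,740
Administrative surcharge: 20% of £232,740 = £46,548
Total penalty: £232,740 + £46,548 = £279,288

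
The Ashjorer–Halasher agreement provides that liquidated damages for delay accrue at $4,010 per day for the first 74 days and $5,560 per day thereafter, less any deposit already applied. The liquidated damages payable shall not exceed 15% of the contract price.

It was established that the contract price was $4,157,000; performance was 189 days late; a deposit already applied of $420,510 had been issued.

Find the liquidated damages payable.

First 74 days: 74 × $4,010 = $296,740
Remaining days: (189 − 74) × $5,560 = $639,400
Accrued per-day damages: $296,740 + $639,400 = $936,140
Less deposit already applied: $936,140 − $420,510 = $515,630
Cap: 15% of $4,157,000 = $623,550
Cap at $623,550: $515,630 is within the cap, no reduction.

$515,630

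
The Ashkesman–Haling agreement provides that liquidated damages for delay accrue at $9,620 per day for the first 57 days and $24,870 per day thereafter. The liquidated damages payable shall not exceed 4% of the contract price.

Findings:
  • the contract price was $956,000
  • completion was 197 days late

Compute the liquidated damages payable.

First 57 days: 57 × $9,620 = $548,340
Remaining days: (197 − 57) × $24,870 = $3,481,800
Accrued per-day damages: $548,340 + $3,481,800 = $4,030,140
Cap: 4% of $956,000 = $38,240
Cap at $38,240: $4,030,140 exceeds the cap → $38,240

$38,240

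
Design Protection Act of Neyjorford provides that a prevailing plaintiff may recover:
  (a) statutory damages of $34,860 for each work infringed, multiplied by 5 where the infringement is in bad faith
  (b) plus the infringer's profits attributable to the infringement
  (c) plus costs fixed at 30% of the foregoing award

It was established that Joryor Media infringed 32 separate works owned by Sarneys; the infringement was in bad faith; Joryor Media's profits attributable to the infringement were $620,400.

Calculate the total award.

Statutory damages: 32 × $34,860 = $1,115,520
Multiplied by 5: 5 × $1,115,520 = $5,577,600
Combined award: $5,577,600 + $620,400 = $6,198,000
Costs: 30% of $6,198,000 = $1,859,400
Award plus costs: $6,198,000 + $1,859,400 = $8,057,400

$8,057,400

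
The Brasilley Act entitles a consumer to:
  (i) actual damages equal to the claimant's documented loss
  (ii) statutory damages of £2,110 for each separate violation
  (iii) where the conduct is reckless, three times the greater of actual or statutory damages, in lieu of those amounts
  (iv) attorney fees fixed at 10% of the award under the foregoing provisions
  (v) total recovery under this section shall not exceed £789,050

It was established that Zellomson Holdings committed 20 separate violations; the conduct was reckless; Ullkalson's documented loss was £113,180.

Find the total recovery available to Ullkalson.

£373,494

Statutory damages: 20 × £2,110 = £42,200
Greater of actual damages (£113,180) or statutory damages (£42,200): £113,180
Trebled: 3 × £113,180 = £339,540
Attorney fees: 10% of £339,540 = £33,954
Total before cap: £339,540 + £33,954 = £373,494
Cap at £789,050: £373,494 is within the cap, no reduction.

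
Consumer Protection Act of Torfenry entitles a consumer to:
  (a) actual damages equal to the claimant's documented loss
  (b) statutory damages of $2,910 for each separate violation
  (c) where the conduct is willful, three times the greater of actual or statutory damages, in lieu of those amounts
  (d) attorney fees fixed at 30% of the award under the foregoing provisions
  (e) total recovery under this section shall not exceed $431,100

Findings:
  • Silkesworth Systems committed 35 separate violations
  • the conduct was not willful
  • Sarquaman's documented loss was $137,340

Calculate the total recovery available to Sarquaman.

$310,947

Statutory damages: 35 × $2,910 = $101,850
Conduct not willful: the in-lieu enhancement does not apply.
Actual plus statutory damages: $137,340 + $101,850 = $239,190
Attorney fees: 30% of $239,190 = $71,757
Total before cap: $239,190 + $71,757 = $310,947
Cap at $431,100: $310,947 is within the cap, no reduction.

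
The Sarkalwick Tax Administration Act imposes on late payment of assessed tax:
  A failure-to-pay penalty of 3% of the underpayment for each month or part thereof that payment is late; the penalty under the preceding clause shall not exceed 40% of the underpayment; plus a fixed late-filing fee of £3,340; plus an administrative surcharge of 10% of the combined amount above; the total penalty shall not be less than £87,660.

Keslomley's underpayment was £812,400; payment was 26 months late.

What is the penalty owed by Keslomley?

Accrued rate: 3% × 26 = 78%, capped at 40% → 40%
Failure-to-pay penalty: 40% of £812,400 = £324,960
Penalty before surcharge: £324,960 + £3,340 = £328,300
Administrative surcharge: 10% of £328,300 = £32,830
Total penalty: £328,300 + £32,830 = £361,130
Minimum £87,660: £361,130 meets the minimum, no increase.

£361,130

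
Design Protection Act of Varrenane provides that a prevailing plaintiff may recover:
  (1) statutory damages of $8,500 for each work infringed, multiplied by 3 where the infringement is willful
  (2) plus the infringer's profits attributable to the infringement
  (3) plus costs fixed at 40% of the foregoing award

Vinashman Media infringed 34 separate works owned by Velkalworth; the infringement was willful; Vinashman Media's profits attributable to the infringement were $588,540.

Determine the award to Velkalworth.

Statutory damages: 34 × $8,500 = $289,000
Trebled: 3 × $289,000 = $867,000
Combined award: $867,000 + $588,540 = $1,455,540
Costs: 40% of $1,455,540 = $582,216
Award plus costs: $1,455,540 + $582,216 = $2,037,756

$2,037,756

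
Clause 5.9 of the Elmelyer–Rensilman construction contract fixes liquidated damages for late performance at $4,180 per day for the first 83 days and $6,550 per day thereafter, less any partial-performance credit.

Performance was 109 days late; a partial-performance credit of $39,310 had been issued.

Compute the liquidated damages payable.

$477,930

First 83 days: 83 × $4,180 = $346,940
Remaining days: (109 − 83) × $6,550 = $170,300
Accrued per-day damages: $346,940 + $170,300 = $517,240
Less partial-performance credit: $517,240 − $39,310 = $477,930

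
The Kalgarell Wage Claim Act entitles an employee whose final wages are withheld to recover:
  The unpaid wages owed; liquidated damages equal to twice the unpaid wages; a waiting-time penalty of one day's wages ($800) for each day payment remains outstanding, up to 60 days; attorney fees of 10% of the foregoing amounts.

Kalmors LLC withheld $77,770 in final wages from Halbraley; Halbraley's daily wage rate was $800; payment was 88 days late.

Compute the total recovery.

Doubled: 2 × $77,770 = $155,540
Penalty days: min(88, 60) = 60
Waiting-time penalty: 60 × $800 = $48,000
Subtotal: $77,770 + $155,540 + $48,000 = $281,310
Attorney fees: 10% of $281,310 = $28,131
Total award: $281,310 + $28,131 = $309,441

Total award: $309,441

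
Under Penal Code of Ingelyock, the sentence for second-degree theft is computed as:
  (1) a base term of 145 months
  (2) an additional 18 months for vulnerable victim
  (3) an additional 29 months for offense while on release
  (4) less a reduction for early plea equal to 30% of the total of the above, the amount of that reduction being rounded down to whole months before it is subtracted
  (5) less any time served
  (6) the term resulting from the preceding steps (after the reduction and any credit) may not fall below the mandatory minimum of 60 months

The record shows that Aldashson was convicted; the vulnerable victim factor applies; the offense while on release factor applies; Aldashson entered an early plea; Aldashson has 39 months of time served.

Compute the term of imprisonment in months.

Vulnerable victim enhancement: +18 months
Offense while on release enhancement: +29 months
Adjusted term: 145 months + 18 months + 29 months = 192 months
Early plea reduction: 30% of 192 months = 57 months (rounded down)
After reduction: 192 − 57 = 135 months
Less time served: 135 months − 39 months = 96 months
Minimum 60 months: 96 months meets the minimum, no increase.

96 months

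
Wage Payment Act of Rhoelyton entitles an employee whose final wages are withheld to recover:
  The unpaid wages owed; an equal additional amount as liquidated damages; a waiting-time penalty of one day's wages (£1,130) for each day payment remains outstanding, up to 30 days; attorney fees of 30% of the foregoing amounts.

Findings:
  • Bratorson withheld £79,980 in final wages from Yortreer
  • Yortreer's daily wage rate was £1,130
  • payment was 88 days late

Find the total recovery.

£252,018

Liquidated damages (equal amount): £79,980
Penalty days: min(88, 30) = 30
Waiting-time penalty: 30 × £1,130 = £33,900
Subtotal: £79,980 + £79,980 + £33,900 = £193,860
Attorney fees: 30% of £193,860 = £58,158
Total award: £193,860 + £58,158 = £252,018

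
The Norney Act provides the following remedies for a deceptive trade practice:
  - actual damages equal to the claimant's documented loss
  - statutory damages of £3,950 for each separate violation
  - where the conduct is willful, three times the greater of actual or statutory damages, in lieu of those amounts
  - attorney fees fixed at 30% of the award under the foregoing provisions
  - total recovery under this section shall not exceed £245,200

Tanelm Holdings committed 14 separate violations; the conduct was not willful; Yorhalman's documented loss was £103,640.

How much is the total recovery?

Statutory damages: 14 × £3,950 = £55,300
Conduct not willful: the in-lieu enhancement does not apply.
Actual plus statutory damages: £103,640 + £55,300 = £158,940
Attorney fees: 30% of £158,940 = £47,682
Total before cap: £158,940 + £47,682 = £206,622
Cap at £245,200: £206,622 is within the cap, no reduction.

£206,622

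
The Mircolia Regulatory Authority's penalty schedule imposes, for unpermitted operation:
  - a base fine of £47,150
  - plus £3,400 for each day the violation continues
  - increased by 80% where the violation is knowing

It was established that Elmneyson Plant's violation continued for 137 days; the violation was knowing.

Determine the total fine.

Per-day component: 137 × £3,400 = £465,800
Base plus per-day: £47,150 + £465,800 = £512,950
Enhancement: 80% of £512,950 = £410,360
Enhanced fine: £512,950 + £410,360 = £923,310

£923,310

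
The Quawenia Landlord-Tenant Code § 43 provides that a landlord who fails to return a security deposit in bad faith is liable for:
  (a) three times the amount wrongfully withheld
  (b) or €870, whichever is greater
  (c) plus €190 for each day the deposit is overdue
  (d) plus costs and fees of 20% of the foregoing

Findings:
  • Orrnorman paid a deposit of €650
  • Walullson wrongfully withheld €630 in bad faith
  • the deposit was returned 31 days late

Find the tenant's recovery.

Trebled: 3 × €630 = €1,890
Minimum €870: €1,890 meets the minimum, no increase.
Late-return penalty: 31 × €190 = €5,890
Damages plus late penalty: €1,890 + €5,890 = €7,780
Costs and fees: 20% of €7,780 = €1,556
Total recovery: €7,780 + €1,556 = €9,336

Recovery: €9,336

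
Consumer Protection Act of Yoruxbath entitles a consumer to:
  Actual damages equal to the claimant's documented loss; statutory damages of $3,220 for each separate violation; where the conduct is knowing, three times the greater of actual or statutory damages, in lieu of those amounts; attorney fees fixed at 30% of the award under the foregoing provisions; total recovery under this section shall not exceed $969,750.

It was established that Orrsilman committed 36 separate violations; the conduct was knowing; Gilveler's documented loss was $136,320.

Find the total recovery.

Statutory damages: 36 × $3,220 = $115,920
Greater of actual damages ($136,320) or statutory damages ($115,920): $136,320
Trebled: 3 × $136,320 = $408,960
Attorney fees: 30% of $408,960 = $122,688
Total before cap: $408,960 + $122,688 = $531,648
Cap at $969,750: $531,648 is within the cap, no reduction.

$531,648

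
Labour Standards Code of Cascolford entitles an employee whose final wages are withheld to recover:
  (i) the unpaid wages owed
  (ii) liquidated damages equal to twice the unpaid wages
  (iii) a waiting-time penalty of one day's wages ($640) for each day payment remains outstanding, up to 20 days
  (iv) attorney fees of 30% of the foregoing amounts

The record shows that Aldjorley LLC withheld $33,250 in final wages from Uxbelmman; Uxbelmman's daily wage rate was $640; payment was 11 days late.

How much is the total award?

$138,827

Doubled: 2 × $33,250 = $66,500
Penalty days: min(11, 20) = 11
Waiting-time penalty: 11 × $640 = $7,040
Subtotal: $33,250 + $66,500 + $7,040 = $106,790
Attorney fees: 30% of $106,790 = $32,037
Total award: $106,790 + $32,037 = $138,827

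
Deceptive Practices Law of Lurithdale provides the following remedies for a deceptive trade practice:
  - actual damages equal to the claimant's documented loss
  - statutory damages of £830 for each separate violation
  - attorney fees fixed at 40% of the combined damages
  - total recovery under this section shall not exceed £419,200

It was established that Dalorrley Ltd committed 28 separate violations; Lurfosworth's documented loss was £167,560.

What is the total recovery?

£267,120

Statutory damages: 28 × £830 = £23,240
Combined damages: £167,560 + £23,240 = £190,800
Attorney fees: 40% of £190,800 = £76,320
Total before cap: £190,800 + £76,320 = £267,120
Cap at £419,200: £267,120 is within the cap, no reduction.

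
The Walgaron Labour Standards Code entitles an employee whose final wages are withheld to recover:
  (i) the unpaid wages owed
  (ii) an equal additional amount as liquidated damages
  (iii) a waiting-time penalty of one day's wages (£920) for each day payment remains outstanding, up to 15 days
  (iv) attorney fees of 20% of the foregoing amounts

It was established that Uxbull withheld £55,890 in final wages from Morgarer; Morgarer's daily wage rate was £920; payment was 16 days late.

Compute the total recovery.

Liquidated damages (equal amount): £55,890
Penalty days: min(16, 15) = 15
Waiting-time penalty: 15 × £920 = £13,800
Subtotal: £55,890 + £55,890 + £13,800 = £125,580
Attorney fees: 20% of £125,580 = £25,116
Total award: £125,580 + £25,116 = £150,696

Total award: £150,696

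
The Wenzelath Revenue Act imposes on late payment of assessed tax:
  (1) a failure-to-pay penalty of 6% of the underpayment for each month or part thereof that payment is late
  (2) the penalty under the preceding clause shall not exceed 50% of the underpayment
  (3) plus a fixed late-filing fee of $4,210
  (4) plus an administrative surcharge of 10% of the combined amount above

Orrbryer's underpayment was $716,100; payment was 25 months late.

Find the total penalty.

Accrued rate: 6% × 25 = 150%, capped at 50% → 50%
Failure-to-pay penalty: 50% of $716,100 = $358,050
Penalty before surcharge: $358,050 + $4,210 = $362,260
Administrative surcharge: 10% of $362,260 = $36,226
Total penalty: $362,260 + $36,226 = $398,486

$398,486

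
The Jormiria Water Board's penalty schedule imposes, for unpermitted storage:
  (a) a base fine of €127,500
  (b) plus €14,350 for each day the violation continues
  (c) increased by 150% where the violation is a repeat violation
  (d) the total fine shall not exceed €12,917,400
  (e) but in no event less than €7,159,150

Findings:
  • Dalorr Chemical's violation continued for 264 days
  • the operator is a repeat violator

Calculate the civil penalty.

€9,789,750

Per-day component: 264 × €14,350 = €3,788,400
Base plus per-day: €127,500 + €3,788,400 = €3,915,900
Enhancement: 150% of €3,915,900 = €5,873,850
Enhanced fine: €3,915,900 + €5,873,850 = €9,789,750
Cap at €12,917,400: €9,789,750 is within the cap, no reduction.
Minimum €7,159,150: €9,789,750 meets the minimum, no increase.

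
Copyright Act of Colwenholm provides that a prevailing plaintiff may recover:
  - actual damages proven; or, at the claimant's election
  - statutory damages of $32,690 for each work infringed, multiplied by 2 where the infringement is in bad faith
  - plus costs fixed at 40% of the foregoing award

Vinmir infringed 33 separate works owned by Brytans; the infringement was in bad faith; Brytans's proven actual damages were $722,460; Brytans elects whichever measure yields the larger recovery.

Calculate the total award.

Statutory damages: 33 × $32,690 = $1,078,770
Doubled: 2 × $1,078,770 = $2,157,540
Greater of actual damages ($722,460) or enhanced statutory damages ($2,157,540): $2,157,540
Costs: 40% of $2,157,540 = $863,016
Award plus costs: $2,157,540 + $863,016 = $3,020,556

$3,020,556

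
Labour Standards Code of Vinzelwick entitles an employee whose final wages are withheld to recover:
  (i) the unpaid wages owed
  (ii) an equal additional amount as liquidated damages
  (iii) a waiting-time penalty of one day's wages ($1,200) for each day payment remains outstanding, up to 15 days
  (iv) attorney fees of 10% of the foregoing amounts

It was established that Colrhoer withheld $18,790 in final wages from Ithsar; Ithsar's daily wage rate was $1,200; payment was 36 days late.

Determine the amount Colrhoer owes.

Liquidated damages (equal amount): $18,790
Penalty days: min(36, 15) = 15
Waiting-time penalty: 15 × $1,200 = $18,000
Subtotal: $18,790 + $18,790 + $18,000 = $55,580
Attorney fees: 10% of $55,580 = $5,558
Total award: $55,580 + $5,558 = $61,138

$61,138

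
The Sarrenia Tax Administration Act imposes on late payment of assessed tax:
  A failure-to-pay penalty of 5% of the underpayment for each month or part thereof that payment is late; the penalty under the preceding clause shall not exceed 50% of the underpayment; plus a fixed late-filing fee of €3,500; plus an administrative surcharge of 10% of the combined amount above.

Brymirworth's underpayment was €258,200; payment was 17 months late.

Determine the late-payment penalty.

Accrued rate: 5% × 17 = 85%, capped at 50% → 50%
Failure-to-pay penalty: 50% of €258,200 = €129,100
Penalty before surcharge: €129,100 + €3,500 = €132,600
Administrative surcharge: 10% of €132,600 = €13,260
Total penalty: €132,600 + €13,260 = €145,860

€145,860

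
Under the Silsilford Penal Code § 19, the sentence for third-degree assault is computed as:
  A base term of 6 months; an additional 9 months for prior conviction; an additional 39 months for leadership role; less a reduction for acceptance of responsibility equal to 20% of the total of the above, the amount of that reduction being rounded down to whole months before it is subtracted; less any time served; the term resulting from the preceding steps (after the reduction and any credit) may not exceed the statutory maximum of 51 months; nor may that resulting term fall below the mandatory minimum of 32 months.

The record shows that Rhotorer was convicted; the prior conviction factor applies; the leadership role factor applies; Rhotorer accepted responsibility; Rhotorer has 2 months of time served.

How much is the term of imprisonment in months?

Prior conviction enhancement: +9 months
Leadership role enhancement: +39 months
Adjusted term: 6 months + 9 months + 39 months = 54 months
Acceptance of responsibility reduction: 20% of 54 months = 10 months (rounded down)
After reduction: 54 − 10 = 44 months
Less time served: 44 months − 2 months = 42 months
Cap at 51 months: 42 months is within the cap, no reduction.
Minimum 32 months: 42 months meets the minimum, no increase.

42 months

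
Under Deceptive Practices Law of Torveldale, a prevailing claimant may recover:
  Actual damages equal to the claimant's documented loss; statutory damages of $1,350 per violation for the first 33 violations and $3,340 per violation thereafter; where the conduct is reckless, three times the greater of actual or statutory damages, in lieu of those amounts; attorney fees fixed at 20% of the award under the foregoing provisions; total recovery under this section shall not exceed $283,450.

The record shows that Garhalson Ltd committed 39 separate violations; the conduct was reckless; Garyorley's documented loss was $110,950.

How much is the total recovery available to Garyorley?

First 33 violations: 33 × $1,350 = $44,550
Remaining violations: (39 − 33) × $3,340 = $20,040
Statutory damages: $44,550 + $20,040 = $64,590
Greater of actual damages ($110,950) or statutory damages ($64,590): $110,950
Trebled: 3 × $110,950 = $332,850
Attorney fees: 20% of $332,850 = $66,570
Total before cap: $332,850 + $66,570 = $399,420
Cap at $283,450: $399,420 exceeds the cap → $283,450

$283,450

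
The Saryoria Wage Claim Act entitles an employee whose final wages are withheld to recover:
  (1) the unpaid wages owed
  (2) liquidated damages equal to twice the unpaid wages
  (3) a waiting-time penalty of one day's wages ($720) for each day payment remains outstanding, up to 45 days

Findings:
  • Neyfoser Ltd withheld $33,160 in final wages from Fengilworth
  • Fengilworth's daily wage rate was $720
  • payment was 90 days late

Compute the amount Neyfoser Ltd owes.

Doubled: 2 × $33,160 = $66,320
Penalty days: min(90, 45) = 45
Waiting-time penalty: 45 × $720 = $32,400
Total award: $33,160 + $66,320 + $32,400 = $131,880

$131,880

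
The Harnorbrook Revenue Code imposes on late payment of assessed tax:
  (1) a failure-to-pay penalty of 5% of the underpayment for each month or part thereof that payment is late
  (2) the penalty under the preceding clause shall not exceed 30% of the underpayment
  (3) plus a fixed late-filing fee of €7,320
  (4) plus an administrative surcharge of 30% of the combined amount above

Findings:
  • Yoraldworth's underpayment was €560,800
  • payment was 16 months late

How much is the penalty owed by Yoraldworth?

€228,228

Accrued rate: 5% × 16 = 80%, capped at 30% → 30%
Failure-to-pay penalty: 30% of €560,800 = €168,240
Penalty before surcharge: €168,240 + €7,320 = €175,560
Administrative surcharge: 30% of €175,560 = €52,668
Total penalty: €175,560 + €52,668 = €228,228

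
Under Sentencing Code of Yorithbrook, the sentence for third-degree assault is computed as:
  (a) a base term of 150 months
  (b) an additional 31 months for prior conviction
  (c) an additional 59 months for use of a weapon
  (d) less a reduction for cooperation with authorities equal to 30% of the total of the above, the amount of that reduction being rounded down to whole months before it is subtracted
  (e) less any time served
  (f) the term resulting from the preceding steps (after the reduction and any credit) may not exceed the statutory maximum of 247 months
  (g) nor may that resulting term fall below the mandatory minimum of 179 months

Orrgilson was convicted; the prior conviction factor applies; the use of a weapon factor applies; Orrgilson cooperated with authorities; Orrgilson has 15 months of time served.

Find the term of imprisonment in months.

Prior conviction enhancement: +31 months
Use of a weapon enhancement: +59 months
Adjusted term: 150 months + 31 months + 59 months = 240 months
Cooperation with authorities reduction: 30% of 240 months = 72 months (rounded down)
After reduction: 240 − 72 = 168 months
Less time served: 168 months − 15 months = 153 months
Cap at 247 months: 153 months is within the cap, no reduction.
Minimum 179 months: 153 months is below the minimum → 179 months

179 months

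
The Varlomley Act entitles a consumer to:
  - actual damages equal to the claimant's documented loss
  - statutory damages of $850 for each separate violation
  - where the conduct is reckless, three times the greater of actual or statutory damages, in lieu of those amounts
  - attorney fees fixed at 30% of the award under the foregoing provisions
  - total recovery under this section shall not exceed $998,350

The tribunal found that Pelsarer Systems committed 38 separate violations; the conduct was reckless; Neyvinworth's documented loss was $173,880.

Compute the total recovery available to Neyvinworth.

$678,132

Statutory damages: 38 × $850 = $32,300
Greater of actual damages ($173,880) or statutory damages ($32,300): $173,880
Trebled: 3 × $173,880 = $521,640
Attorney fees: 30% of $521,640 = $156,492
Total before cap: $521,640 + $156,492 = $678,132
Cap at $998,350: $678,132 is within the cap, no reduction.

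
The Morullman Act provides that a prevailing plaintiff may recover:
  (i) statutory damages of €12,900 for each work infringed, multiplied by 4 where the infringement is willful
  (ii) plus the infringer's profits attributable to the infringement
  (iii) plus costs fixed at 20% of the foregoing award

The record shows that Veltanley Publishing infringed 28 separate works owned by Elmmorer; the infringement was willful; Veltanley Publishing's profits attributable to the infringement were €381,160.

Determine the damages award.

€2,191,152

Statutory damages: 28 × €12,900 = €361,200
Multiplied by 4: 4 × €361,200 = €1,444,800
Combined award: €1,444,800 + €381,160 = €1,825,960
Costs: 20% of €1,825,960 = €365,192
Award plus costs: €1,825,960 + €365,192 = €2,191,152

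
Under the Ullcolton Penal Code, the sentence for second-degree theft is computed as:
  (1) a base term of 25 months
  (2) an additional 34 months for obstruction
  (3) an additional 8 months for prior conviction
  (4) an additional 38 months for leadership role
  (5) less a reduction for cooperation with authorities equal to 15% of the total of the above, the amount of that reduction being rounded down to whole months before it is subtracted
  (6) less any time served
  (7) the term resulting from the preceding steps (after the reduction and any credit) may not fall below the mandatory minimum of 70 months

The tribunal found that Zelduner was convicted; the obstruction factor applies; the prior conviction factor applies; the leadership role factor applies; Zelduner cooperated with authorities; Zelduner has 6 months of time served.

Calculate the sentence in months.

84 months

Obstruction enhancement: +34 months
Prior conviction enhancement: +8 months
Leadership role enhancement: +38 months
Adjusted term: 25 months + 34 months + 8 months + 38 months = 105 months
Cooperation with authorities reduction: 15% of 105 months = 15 months (rounded down)
After reduction: 105 − 15 = 90 months
Less time served: 90 months − 6 months = 84 months
Minimum 70 months: 84 months meets the minimum, no increase.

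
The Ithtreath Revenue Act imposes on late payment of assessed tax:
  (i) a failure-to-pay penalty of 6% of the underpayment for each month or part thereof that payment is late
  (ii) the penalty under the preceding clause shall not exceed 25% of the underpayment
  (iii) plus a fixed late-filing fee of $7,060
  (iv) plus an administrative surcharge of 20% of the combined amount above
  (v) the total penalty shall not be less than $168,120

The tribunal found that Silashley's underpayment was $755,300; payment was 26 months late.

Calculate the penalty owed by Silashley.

Accrued rate: 6% × 26 = 156%, capped at 25% → 25%
Failure-to-pay penalty: 25% of $755,300 = $188,825
Penalty before surcharge: $188,825 + $7,060 = $195,885
Administrative surcharge: 20% of $195,885 = $39,177
Total penalty: $195,885 + $39,177 = $235,062
Minimum $168,120: $235,062 meets the minimum, no increase.

$235,062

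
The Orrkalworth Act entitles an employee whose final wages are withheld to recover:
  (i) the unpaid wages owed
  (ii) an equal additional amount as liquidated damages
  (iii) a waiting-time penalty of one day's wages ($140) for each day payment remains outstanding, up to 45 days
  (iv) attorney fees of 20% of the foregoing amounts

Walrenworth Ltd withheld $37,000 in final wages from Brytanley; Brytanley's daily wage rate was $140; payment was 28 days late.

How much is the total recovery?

Liquidated damages (equal amount): $37,000
Penalty days: min(28, 45) = 28
Waiting-time penalty: 28 × $140 = $3,920
Subtotal: $37,000 + $37,000 + $3,920 = $77,920
Attorney fees: 20% of $77,920 = $15,584
Total award: $77,920 + $15,584 = $93,504

$93,504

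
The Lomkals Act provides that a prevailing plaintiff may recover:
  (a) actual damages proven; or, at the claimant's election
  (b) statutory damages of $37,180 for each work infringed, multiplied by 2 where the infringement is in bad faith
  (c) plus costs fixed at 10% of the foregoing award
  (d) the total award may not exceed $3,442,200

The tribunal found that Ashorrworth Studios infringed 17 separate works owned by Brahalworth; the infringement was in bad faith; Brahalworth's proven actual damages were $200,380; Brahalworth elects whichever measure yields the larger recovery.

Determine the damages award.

$1,390,532

Statutory damages: 17 × $37,180 = $632,060
Doubled: 2 × $632,060 = $1,264,120
Greater of actual damages ($200,380) or enhanced statutory damages ($1,264,120): $1,264,120
Costs: 10% of $1,264,120 = $126,412
Award plus costs: $1,264,120 + $126,412 = $1,390,532
Cap at $3,442,200: $1,390,532 is within the cap, no reduction.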